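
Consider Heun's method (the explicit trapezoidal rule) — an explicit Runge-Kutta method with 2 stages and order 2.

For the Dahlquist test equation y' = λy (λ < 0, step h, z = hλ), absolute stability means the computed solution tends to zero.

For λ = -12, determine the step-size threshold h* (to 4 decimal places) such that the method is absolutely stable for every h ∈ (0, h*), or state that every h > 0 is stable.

Test eqn y'=λy, z=hλ:
  order 2, 2-stage ⇒ R(z)=1+z+z^2/2
  (e.g. R(-1.75)=0.78125, |R|=0.78125)

Need |R(x)|<1, x<0.
x=-1.75: |R|=0.7812
|R(-1.46)|=0.6058 |R(-1.41)|=0.5840 |R(-1.21)|=0.5221
Bisect:
  x_lo=-2.5686 |R|=1.7303  x_hi=-0.2359 |R|=0.7919
  mid=-1.40229 |R|=0.58092 →hi
  mid=-1.98547 |R|=0.98557 →hi
  mid=-2.27705 |R|=1.31543 →lo
  mid=-2.13126 |R|=1.13987 →lo
  mid=-2.05836 |R|=1.06007 →lo
  mid=-2.02191 |R|=1.02215 →lo
  mid=-2.00369 |R|=1.00370 →lo
  mid=-1.99458 |R|=0.99459 →hi
  ...
  [-2.00013,-1.99999] ⇒ x*=-2.0000
So |R|<1 on (-2.0000, 0).

(-2.0000,0); λ=-12 ⇒ h* = 0.1667.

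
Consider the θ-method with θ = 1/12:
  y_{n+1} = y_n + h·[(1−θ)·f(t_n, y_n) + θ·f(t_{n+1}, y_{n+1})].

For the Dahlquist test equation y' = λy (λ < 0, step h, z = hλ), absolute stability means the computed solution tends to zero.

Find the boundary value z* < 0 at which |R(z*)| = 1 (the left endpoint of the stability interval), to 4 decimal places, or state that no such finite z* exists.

On y'=λy, z=hλ:
  y_{n+1} = y_n + z·[11/12·y_n + 1/12·y_{n+1}] ⇒ (1 − 1/12z)y_{n+1} = (1 + 11/12z)y_n
  so R(z) = (1 + 11/12z)/(1 − 1/12z).

Need |R(x)|<1, x<0.
x=-1.43: |R|=0.2777
R=−1: 1+11/12x = −1+1/12x ⇒ -5/6x=2 ⇒ x=2/(-5/6)=-2.4000
Confirm numerically:
  x=-2.318: |R|=0.94273 <1
  x=-2.161: |R|=0.83123 <1
  x=-1.145: |R|=0.04526 <1
  x=-1.125: |R|=0.02857 <1
  x=-2.878: |R|=1.32128 >1
  x=-2.857: |R|=1.30760 >1
  x=-2.732: |R|=1.22536 >1
So |R|<1 on (-2.4000, 0).

left endpoint -2.4000.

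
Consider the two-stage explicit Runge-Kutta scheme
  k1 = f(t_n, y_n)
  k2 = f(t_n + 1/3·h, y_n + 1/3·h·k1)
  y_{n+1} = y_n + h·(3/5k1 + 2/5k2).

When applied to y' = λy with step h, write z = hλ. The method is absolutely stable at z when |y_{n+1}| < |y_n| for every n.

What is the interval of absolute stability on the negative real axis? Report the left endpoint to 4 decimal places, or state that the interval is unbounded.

On y'=λy, z=hλ:
  k1=λy_n ⇒ h·k1=z·y_n;  k2=λ(1+1/3z)y_n ⇒ h·k2=z(1+1/3z)y_n
  y_{n+1}/y_n = 1 + 3/5z + 2/5z(1+1/3z) = 1 + z + 2/15z²
  ⇒ R(z) = 1 + z + 2/15z².

Boundary: |R(x)|=1, x<0.
x=-1.63: |R|=0.2757
R=1: x+2/15x²=0 ⇒ x=−15/2=-7.5000; min R=1−1/(4·2/15)=-0.8750>−1
Confirm numerically:
  x=-6.837: |R|=0.39561 <1
  x=-5.532: |R|=0.45160 <1
  x=-5.009: |R|=0.66366 <1
  x=-4.020: |R|=0.86528 <1
  x=-8.019: |R|=1.55491 >1
  x=-7.953: |R|=1.48036 >1
  x=-7.649: |R|=1.15196 >1
Stable set (-7.5000, 0).

z∈(-7.5000,0).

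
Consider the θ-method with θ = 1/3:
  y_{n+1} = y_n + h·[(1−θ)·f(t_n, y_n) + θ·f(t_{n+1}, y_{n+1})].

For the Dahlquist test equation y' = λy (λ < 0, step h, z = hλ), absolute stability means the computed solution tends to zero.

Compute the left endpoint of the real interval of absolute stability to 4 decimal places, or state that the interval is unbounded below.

z* = -6.0000.

With y'=λy (z=hλ):
  y_{n+1} = y_n + z·[2/3·y_n + 1/3·y_{n+1}] ⇒ (1 − 1/3z)y_{n+1} = (1 + 2/3z)y_n
  so R(z) = (1 + 2/3z)/(1 − 1/3z).

Boundary: |R(x)|=1, x<0.
x=-1.72: |R|=0.0932
R=−1: 1+2/3x = −1+1/3x ⇒ -1/3x=2 ⇒ x=2/(-1/3)=-6.0000
Confirm numerically:
  x=-5.734: |R|=0.96954 <1
  x=-5.575: |R|=0.95044 <1
  x=-5.286: |R|=0.91383 <1
  x=-4.992: |R|=0.87387 <1
  x=-6.549: |R|=1.05749 >1
  x=-6.511: |R|=1.05373 >1
  x=-6.501: |R|=1.05273 >1
Interval (-6.0000, 0).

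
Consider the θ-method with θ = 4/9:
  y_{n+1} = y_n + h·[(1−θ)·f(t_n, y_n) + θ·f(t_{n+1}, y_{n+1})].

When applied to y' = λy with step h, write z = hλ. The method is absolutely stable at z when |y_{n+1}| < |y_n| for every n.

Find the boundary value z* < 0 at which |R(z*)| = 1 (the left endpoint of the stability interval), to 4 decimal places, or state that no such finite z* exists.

Set f=λy, z=hλ:
  y_{n+1} = y_n + z·[5/9·y_n + 4/9·y_{n+1}] ⇒ (1 − 4/9z)y_{n+1} = (1 + 5/9z)y_n
  Hence R(z) = (1 + 5/9z)/(1 − 4/9z).

Find x<0 with |R(x)|<1.
x=-1.53: |R|=0.0893
R=−1: 1+5/9x = −1+4/9x ⇒ -1/9x=2 ⇒ x=2/(-1/9)=-18.0000
Confirm numerically:
  x=-10.572: |R|=0.85517 <1
  x=-9.392: |R|=0.81515 <1
  x=-8.005: |R|=0.75634 <1
  x=-7.325: |R|=0.72128 <1
  x=-18.036: |R|=1.00044 >1
  x=-18.029: |R|=1.00036 >1
Stable set (-18.0000, 0).

left endpoint -18.0000.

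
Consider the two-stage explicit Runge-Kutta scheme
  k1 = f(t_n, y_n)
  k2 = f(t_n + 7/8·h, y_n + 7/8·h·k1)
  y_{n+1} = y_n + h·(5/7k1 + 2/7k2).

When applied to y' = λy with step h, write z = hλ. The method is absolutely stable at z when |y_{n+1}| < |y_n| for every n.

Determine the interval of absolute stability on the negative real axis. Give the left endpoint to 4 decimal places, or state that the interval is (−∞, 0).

z∈(-4.0000,0).

With y'=λy (z=hλ):
  k1=λy_n ⇒ h·k1=z·y_n;  k2=λ(1+7/8z)y_n ⇒ h·k2=z(1+7/8z)y_n
  y_{n+1}/y_n = 1 + 5/7z + 2/7z(1+7/8z) = 1 + z + 1/4z²
  R(z) = 1 + z + 1/4z².

Solve |R(x)|<1 on ℝ⁻.
x=-0.92: |R|=0.2916
R=1: x+1/4x²=0 ⇒ x=−4=-4.0000; min R=1−1/(4·1/4)=0.0000>−1
Confirm numerically:
  x=-3.204: |R|=0.36240 <1
  x=-2.762: |R|=0.14516 <1
  x=-2.596: |R|=0.08880 <1
  x=-1.743: |R|=0.01651 <1
  x=-4.370: |R|=1.40423 >1
  x=-4.333: |R|=1.36072 >1
Stable set (-4.0000, 0).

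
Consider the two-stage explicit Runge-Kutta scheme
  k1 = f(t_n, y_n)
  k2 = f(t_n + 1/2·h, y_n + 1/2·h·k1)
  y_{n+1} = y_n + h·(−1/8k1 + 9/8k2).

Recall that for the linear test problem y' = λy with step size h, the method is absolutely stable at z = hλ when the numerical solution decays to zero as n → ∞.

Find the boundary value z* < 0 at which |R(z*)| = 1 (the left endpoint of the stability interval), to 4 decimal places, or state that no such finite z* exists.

left endpoint -1.7778.

On y'=λy, z=hλ:
  k1=λy_n ⇒ h·k1=z·y_n;  k2=λ(1+1/2z)y_n ⇒ h·k2=z(1+1/2z)y_n
  y_{n+1}/y_n = 1 − 1/8z + 9/8z(1+1/2z) = 1 + z + 9/16z²
  ⇒ R(z) = 1 + z + 9/16z².

Find x<0 with |R(x)|<1.
x=-0.83: |R|=0.5575
R=1: x+9/16x²=0 ⇒ x=−16/9=-1.7778; min R=1−1/(4·9/16)=0.5556>−1
Confirm numerically:
  x=-1.368: |R|=0.68468 <1
  x=-1.002: |R|=0.56275 <1
  x=-0.918: |R|=0.55603 <1
  x=-0.904: |R|=0.55568 <1
  x=-2.188: |R|=1.50488 >1
  x=-1.973: |R|=1.21666 >1
Interval (-1.7778, 0).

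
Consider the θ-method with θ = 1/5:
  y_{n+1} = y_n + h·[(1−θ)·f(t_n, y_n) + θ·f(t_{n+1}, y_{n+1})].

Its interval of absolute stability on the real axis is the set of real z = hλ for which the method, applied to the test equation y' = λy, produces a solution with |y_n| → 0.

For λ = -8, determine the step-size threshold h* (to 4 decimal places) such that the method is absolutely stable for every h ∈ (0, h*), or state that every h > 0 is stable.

Test eqn y'=λy, z=hλ:
  y_{n+1} = y_n + z·[4/5·y_n + 1/5·y_{n+1}] ⇒ (1 − 1/5z)y_{n+1} = (1 + 4/5z)y_n
  Hence R(z) = (1 + 4/5z)/(1 − 1/5z).

Boundary: |R(x)|=1, x<0.
x=-0.72: |R|=0.3706
R=−1: 1+4/5x = −1+1/5x ⇒ -3/5x=2 ⇒ x=2/(-3/5)=-3.3333
Confirm numerically:
  x=-1.752: |R|=0.29739 <1
  x=-1.610: |R|=0.21785 <1
  x=-1.597: |R|=0.21040 <1
  x=-1.590: |R|=0.20637 <1
  x=-3.826: |R|=1.16746 >1
  x=-3.678: |R|=1.11915 >1
  x=-3.661: |R|=1.11350 >1
Interval (-3.3333, 0).

(-3.3333,0); λ=-8 ⇒ h* = (10/3)/8 = 0.4167.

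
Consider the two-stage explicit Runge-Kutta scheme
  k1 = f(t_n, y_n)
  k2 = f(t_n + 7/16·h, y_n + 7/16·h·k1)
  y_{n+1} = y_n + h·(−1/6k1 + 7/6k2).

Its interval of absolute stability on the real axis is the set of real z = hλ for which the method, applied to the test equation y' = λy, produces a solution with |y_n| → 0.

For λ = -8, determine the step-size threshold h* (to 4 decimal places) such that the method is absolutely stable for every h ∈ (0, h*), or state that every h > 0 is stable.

(-1.9592,0); λ=-8 ⇒ h* = (96/49)/8 = 0.2449.

Test eqn y'=λy, z=hλ:
  k1=λy_n ⇒ h·k1=z·y_n;  k2=λ(1+7/16z)y_n ⇒ h·k2=z(1+7/16z)y_n
  y_{n+1}/y_n = 1 − 1/6z + 7/6z(1+7/16z) = 1 + z + 49/96z²
  Hence R(z) = 1 + z + 49/96z².

Solve |R(x)|<1 on ℝ⁻.
x=-0.37: |R|=0.6999
R=1: x+49/96x²=0 ⇒ x=−96/49=-1.9592; min R=1−1/(4·49/96)=0.5102>−1
Confirm numerically:
  x=-1.700: |R|=0.77510 <1
  x=-1.561: |R|=0.68274 <1
  x=-1.045: |R|=0.51239 <1
  x=-2.477: |R|=1.65468 >1
  x=-2.362: |R|=1.48564 >1
  x=-2.069: |R|=1.11597 >1
Interval (-1.9592, 0).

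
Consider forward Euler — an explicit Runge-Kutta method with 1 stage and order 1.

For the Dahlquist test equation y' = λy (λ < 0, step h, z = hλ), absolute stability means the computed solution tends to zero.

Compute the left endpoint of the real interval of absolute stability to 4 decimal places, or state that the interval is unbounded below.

left endpoint -2.0000.

With y'=λy (z=hλ):
  order 1, 1-stage ⇒ R(z)=1+z
  (e.g. R(-0.63)=0.37000, |R|=0.37000)

Solve |R(x)|<1 on ℝ⁻.
x=-0.63: |R|=0.3700
|R(-1.55)|=0.5500 |R(-1.51)|=0.5100 |R(-0.75)|=0.2500
Bisect:
  x_lo=-2.6393 |R|=1.6393  x_hi=-0.3147 |R|=0.6853
  mid=-1.47697 |R|=0.47697 →hi
  mid=-2.05812 |R|=1.05812 →lo
  mid=-1.76754 |R|=0.76754 →hi
  mid=-1.91283 |R|=0.91283 →hi
  mid=-1.98547 |R|=0.98547 →hi
  mid=-2.02179 |R|=1.02179 →lo
  mid=-2.00363 |R|=1.00363 →lo
  mid=-1.99455 |R|=0.99455 →hi
  mid=-1.99909 |R|=0.99909 →hi
  ...
  [-2.00009,-1.99994] ⇒ x*=-2.0000
Stable set (-2.0000, 0).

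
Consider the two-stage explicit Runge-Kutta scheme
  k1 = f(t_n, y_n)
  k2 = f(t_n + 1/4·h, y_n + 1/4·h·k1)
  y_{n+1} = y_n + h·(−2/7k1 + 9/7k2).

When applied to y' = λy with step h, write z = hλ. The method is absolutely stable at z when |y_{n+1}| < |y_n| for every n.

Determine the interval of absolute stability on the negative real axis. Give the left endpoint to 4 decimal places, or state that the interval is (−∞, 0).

Test eqn y'=λy, z=hλ:
  k1=λy_n ⇒ h·k1=z·y_n;  k2=λ(1+1/4z)y_n ⇒ h·k2=z(1+1/4z)y_n
  y_{n+1}/y_n = 1 − 2/7z + 9/7z(1+1/4z) = 1 + z + 9/28z²
  R(z) = 1 + z + 9/28z².

Solve |R(x)|<1 on ℝ⁻.
x=-1.69: |R|=0.2280
R=1: x+9/28x²=0 ⇒ x=−28/9=-3.1111; min R=1−1/(4·9/28)=0.2222>−1
Confirm numerically:
  x=-2.644: |R|=0.60302 <1
  x=-2.391: |R|=0.44657 <1
  x=-2.301: |R|=0.40084 <1
  x=-1.438: |R|=0.22666 <1
  x=-3.679: |R|=1.67155 >1
  x=-3.341: |R|=1.24688 >1
Interval (-3.1111, 0).

(-3.1111, 0).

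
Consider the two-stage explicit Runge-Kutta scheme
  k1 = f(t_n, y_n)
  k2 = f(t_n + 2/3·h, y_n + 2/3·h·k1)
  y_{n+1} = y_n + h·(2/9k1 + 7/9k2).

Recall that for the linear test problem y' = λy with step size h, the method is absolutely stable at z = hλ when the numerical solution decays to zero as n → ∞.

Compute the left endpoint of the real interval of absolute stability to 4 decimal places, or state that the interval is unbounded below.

On y'=λy, z=hλ:
  k1=λy_n ⇒ h·k1=z·y_n;  k2=λ(1+2/3z)y_n ⇒ h·k2=z(1+2/3z)y_n
  y_{n+1}/y_n = 1 + 2/9z + 7/9z(1+2/3z) = 1 + z + 14/27z²
  R(z) = 1 + z + 14/27z².

Need |R(x)|<1, x<0.
x=-1.65: |R|=0.7617
R=1: x+14/27x²=0 ⇒ x=−27/14=-1.9286; min R=1−1/(4·14/27)=0.5179>−1
Confirm numerically:
  x=-1.893: |R|=0.96508 <1
  x=-1.349: |R|=0.59460 <1
  x=-1.242: |R|=0.55785 <1
  x=-1.035: |R|=0.52045 <1
  x=-2.504: |R|=1.74712 >1
  x=-2.417: |R|=1.61213 >1
  x=-2.300: |R|=1.44296 >1
So |R|<1 on (-1.9286, 0).

left endpoint -1.9286.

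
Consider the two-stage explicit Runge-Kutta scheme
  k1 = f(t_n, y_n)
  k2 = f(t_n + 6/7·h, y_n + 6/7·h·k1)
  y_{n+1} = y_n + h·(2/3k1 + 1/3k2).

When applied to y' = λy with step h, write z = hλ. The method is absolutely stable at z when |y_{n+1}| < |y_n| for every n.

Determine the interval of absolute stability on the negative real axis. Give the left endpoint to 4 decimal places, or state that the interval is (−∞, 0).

Set f=λy, z=hλ:
  k1=λy_n ⇒ h·k1=z·y_n;  k2=λ(1+6/7z)y_n ⇒ h·k2=z(1+6/7z)y_n
  y_{n+1}/y_n = 1 + 2/3z + 1/3z(1+6/7z) = 1 + z + 2/7z²
  R(z) = 1 + z + 2/7z².

Boundary: |R(x)|=1, x<0.
x=-0.52: |R|=0.5573
R=1: x+2/7x²=0 ⇒ x=−7/2=-3.5000; min R=1−1/(4·2/7)=0.1250>−1
Confirm numerically:
  x=-3.466: |R|=0.96633 <1
  x=-3.307: |R|=0.81764 <1
  x=-2.701: |R|=0.38340 <1
  x=-2.223: |R|=0.18892 <1
  x=-3.950: |R|=1.50786 >1
  x=-3.810: |R|=1.33746 >1
Interval (-3.5000, 0).

(-3.5000, 0).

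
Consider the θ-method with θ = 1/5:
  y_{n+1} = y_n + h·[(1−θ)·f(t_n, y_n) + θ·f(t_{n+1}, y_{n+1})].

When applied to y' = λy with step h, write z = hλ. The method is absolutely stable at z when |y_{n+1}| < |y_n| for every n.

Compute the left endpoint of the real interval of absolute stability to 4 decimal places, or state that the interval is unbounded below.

left endpoint -3.3333.

On y'=λy, z=hλ:
  y_{n+1} = y_n + z·[4/5·y_n + 1/5·y_{n+1}] ⇒ (1 − 1/5z)y_{n+1} = (1 + 4/5z)y_n
  R(z) = (1 + 4/5z)/(1 − 1/5z).

Need |R(x)|<1, x<0.
x=-0.77: |R|=0.3328
R=−1: 1+4/5x = −1+1/5x ⇒ -3/5x=2 ⇒ x=2/(-3/5)=-3.3333
Confirm numerically:
  x=-2.666: |R|=0.73885 <1
  x=-2.053: |R|=0.45541 <1
  x=-1.495: |R|=0.15089 <1
  x=-3.839: |R|=1.17163 >1
  x=-3.791: |R|=1.15618 >1
  x=-3.418: |R|=1.03017 >1
So |R|<1 on (-3.3333, 0).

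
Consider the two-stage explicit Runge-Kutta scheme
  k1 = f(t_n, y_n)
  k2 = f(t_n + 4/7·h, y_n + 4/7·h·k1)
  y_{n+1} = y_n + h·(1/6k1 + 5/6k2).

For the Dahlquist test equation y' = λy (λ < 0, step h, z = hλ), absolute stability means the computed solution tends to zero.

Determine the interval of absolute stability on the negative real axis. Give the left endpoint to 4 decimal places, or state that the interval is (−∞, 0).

Set f=λy, z=hλ:
  k1=λy_n ⇒ h·k1=z·y_n;  k2=λ(1+4/7z)y_n ⇒ h·k2=z(1+4/7z)y_n
  y_{n+1}/y_n = 1 + 1/6z + 5/6z(1+4/7z) = 1 + z + 10/21z²
  ⇒ R(z) = 1 + z + 10/21z².

Solve |R(x)|<1 on ℝ⁻.
x=-1.25: |R|=0.4940
R=1: x+10/21x²=0 ⇒ x=−21/10=-2.1000; min R=1−1/(4·10/21)=0.4750>−1
Confirm numerically:
  x=-1.910: |R|=0.82719 <1
  x=-1.591: |R|=0.61437 <1
  x=-1.149: |R|=0.47967 <1
  x=-1.146: |R|=0.47939 <1
  x=-2.339: |R|=1.26620 >1
  x=-2.241: |R|=1.15047 >1
So |R|<1 on (-2.1000, 0).

(-2.1000, 0).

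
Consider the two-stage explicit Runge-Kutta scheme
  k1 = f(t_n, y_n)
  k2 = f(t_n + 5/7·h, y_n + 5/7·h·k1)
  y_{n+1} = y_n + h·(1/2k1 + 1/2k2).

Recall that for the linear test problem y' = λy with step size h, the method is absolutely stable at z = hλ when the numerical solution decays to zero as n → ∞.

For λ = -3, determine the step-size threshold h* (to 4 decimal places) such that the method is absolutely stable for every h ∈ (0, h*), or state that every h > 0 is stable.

Test eqn y'=λy, z=hλ:
  k1=λy_n ⇒ h·k1=z·y_n;  k2=λ(1+5/7z)y_n ⇒ h·k2=z(1+5/7z)y_n
  y_{n+1}/y_n = 1 + 1/2z + 1/2z(1+5/7z) = 1 + z + 5/14z²
  R(z) = 1 + z + 5/14z².

Find x<0 with |R(x)|<1.
x=-0.53: |R|=0.5703
R=1: x+5/14x²=0 ⇒ x=−14/5=-2.8000; min R=1−1/(4·5/14)=0.3000>−1
Confirm numerically:
  x=-2.510: |R|=0.74004 <1
  x=-1.566: |R|=0.30984 <1
  x=-1.301: |R|=0.30350 <1
  x=-3.391: |R|=1.71574 >1
  x=-3.354: |R|=1.66361 >1
So |R|<1 on (-2.8000, 0).

(-2.8000,0); λ=-3 ⇒ h* = (14/5)/3 = 0.9333.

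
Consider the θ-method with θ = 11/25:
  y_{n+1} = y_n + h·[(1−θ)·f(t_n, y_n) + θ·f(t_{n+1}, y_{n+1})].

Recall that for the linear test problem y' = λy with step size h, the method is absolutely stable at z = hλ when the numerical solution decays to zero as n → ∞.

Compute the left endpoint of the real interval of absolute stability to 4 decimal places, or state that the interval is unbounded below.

z* = -16.6667.

Set f=λy, z=hλ:
  y_{n+1} = y_n + z·[14/25·y_n + 11/25·y_{n+1}] ⇒ (1 − 11/25z)y_{n+1} = (1 + 14/25z)y_n
  so R(z) = (1 + 14/25z)/(1 − 11/25z).

Find x<0 with |R(x)|<1.
x=-0.83: |R|=0.3920
R=−1: 1+14/25x = −1+11/25x ⇒ -3/25x=2 ⇒ x=2/(-3/25)=-16.6667
Confirm numerically:
  x=-15.394: |R|=0.98035 <1
  x=-13.929: |R|=0.95392 <1
  x=-12.209: |R|=0.91605 <1
  x=-11.757: |R|=0.90456 <1
  x=-17.265: |R|=1.00835 >1
  x=-17.124: |R|=1.00643 >1
So |R|<1 on (-16.6667, 0).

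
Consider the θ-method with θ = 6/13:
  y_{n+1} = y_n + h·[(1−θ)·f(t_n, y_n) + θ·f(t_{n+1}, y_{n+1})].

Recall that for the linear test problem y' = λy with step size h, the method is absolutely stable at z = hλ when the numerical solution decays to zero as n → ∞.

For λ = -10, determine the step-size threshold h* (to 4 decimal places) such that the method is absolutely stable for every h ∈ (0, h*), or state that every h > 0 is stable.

Set f=λy, z=hλ:
  y_{n+1} = y_n + z·[7/13·y_n + 6/13·y_{n+1}] ⇒ (1 − 6/13z)y_{n+1} = (1 + 7/13z)y_n
  ⇒ R(z) = (1 + 7/13z)/(1 − 6/13z).

Boundary: |R(x)|=1, x<0.
x=-1.38: |R|=0.1570
R=−1: 1+7/13x = −1+6/13x ⇒ -1/13x=2 ⇒ x=2/(-1/13)=-26.0000
Confirm numerically:
  x=-25.916: |R|=0.99950 <1
  x=-16.241: |R|=0.91164 <1
  x=-13.480: |R|=0.86664 <1
  x=-11.946: |R|=0.83403 <1
  x=-26.557: |R|=1.00323 >1
  x=-26.122: |R|=1.00072 >1
  x=-26.091: |R|=1.00054 >1
Interval (-26.0000, 0).

(-26.0000,0); λ=-10 ⇒ h* = (26)/10 = 2.6000.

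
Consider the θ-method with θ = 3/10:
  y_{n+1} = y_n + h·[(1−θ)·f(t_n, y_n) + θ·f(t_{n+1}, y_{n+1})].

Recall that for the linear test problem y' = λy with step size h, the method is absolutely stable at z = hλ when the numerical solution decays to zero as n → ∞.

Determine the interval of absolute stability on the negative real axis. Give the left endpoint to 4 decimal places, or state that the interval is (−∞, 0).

On y'=λy, z=hλ:
  y_{n+1} = y_n + z·[7/10·y_n + 3/10·y_{n+1}] ⇒ (1 − 3/10z)y_{n+1} = (1 + 7/10z)y_n
  ⇒ R(z) = (1 + 7/10z)/(1 − 3/10z).

Solve |R(x)|<1 on ℝ⁻.
x=-1.24: |R|=0.0962
R=−1: 1+7/10x = −1+3/10x ⇒ -2/5x=2 ⇒ x=2/(-2/5)=-5.0000
Confirm numerically:
  x=-4.766: |R|=0.96148 <1
  x=-4.699: |R|=0.95004 <1
  x=-4.364: |R|=0.88983 <1
  x=-2.383: |R|=0.38959 <1
  x=-5.590: |R|=1.08816 >1
  x=-5.571: |R|=1.08550 >1
  x=-5.524: |R|=1.07888 >1
Stable set (-5.0000, 0).

(-5.0000, 0).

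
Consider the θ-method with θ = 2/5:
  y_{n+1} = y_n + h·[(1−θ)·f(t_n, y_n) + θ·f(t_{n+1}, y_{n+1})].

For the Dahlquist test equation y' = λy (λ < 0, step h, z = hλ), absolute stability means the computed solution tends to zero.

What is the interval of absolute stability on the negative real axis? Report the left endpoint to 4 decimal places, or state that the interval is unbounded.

(-10.0000, 0).

On y'=λy, z=hλ:
  y_{n+1} = y_n + z·[3/5·y_n + 2/5·y_{n+1}] ⇒ (1 − 2/5z)y_{n+1} = (1 + 3/5z)y_n
  so R(z) = (1 + 3/5z)/(1 − 2/5z).

Boundary: |R(x)|=1, x<0.
x=-0.69: |R|=0.4592
R=−1: 1+3/5x = −1+2/5x ⇒ -1/5x=2 ⇒ x=2/(-1/5)=-10.0000
Confirm numerically:
  x=-9.429: |R|=0.97607 <1
  x=-7.203: |R|=0.85587 <1
  x=-7.034: |R|=0.84445 <1
  x=-6.849: |R|=0.83148 <1
  x=-10.542: |R|=1.02078 >1
  x=-10.455: |R|=1.01756 >1
Stable set (-10.0000, 0).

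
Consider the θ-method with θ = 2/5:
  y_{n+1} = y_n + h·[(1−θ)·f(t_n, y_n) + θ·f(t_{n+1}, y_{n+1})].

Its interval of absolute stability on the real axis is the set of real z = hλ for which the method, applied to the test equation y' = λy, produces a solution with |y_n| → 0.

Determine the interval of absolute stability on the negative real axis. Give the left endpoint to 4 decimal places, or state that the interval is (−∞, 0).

(-10.0000, 0).

Test eqn y'=λy, z=hλ:
  y_{n+1} = y_n + z·[3/5·y_n + 2/5·y_{n+1}] ⇒ (1 − 2/5z)y_{n+1} = (1 + 3/5z)y_n
  R(z) = (1 + 3/5z)/(1 − 2/5z).

Solve |R(x)|<1 on ℝ⁻.
x=-1.04: |R|=0.2655
R=−1: 1+3/5x = −1+2/5x ⇒ -1/5x=2 ⇒ x=2/(-1/5)=-10.0000
Confirm numerically:
  x=-9.867: |R|=0.99462 <1
  x=-9.095: |R|=0.96097 <1
  x=-5.917: |R|=0.75746 <1
  x=-4.001: |R|=0.53861 <1
  x=-10.290: |R|=1.01134 >1
  x=-10.256: |R|=1.01003 >1
  x=-10.227: |R|=1.00892 >1
Stable set (-10.0000, 0).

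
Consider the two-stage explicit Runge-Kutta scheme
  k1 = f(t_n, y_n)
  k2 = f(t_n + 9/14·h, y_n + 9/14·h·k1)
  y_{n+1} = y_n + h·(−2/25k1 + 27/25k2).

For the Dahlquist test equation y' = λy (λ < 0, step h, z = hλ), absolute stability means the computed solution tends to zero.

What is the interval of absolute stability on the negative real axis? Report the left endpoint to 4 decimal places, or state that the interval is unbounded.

z∈(-1.4403,0).

Test eqn y'=λy, z=hλ:
  k1=λy_n ⇒ h·k1=z·y_n;  k2=λ(1+9/14z)y_n ⇒ h·k2=z(1+9/14z)y_n
  y_{n+1}/y_n = 1 − 2/25z + 27/25z(1+9/14z) = 1 + z + 243/350z²
  Hence R(z) = 1 + z + 243/350z².

Boundary: |R(x)|=1, x<0.
x=-0.69: |R|=0.6405
R=1: x+243/350x²=0 ⇒ x=−350/243=-1.4403; min R=1−1/(4·243/350)=0.6399>−1
Confirm numerically:
  x=-0.984: |R|=0.68825 <1
  x=-0.765: |R|=0.64131 <1
  x=-0.609: |R|=0.64850 <1
  x=-1.977: |R|=1.73664 >1
  x=-1.806: |R|=1.45851 >1
  x=-1.564: |R|=1.13429 >1
So |R|<1 on (-1.4403, 0).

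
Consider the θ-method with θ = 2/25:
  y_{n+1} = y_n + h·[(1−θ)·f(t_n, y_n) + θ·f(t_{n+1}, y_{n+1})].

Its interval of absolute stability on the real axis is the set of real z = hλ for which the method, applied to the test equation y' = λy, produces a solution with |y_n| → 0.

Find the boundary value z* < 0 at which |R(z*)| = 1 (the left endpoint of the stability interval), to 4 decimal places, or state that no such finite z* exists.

On y'=λy, z=hλ:
  y_{n+1} = y_n + z·[23/25·y_n + 2/25·y_{n+1}] ⇒ (1 − 2/25z)y_{n+1} = (1 + 23/25z)y_n
  R(z) = (1 + 23/25z)/(1 − 2/25z).

Need |R(x)|<1, x<0.
x=-1.05: |R|=0.0314
R=−1: 1+23/25x = −1+2/25x ⇒ -21/25x=2 ⇒ x=2/(-21/25)=-2.3810
Confirm numerically:
  x=-2.167: |R|=0.84683 <1
  x=-1.963: |R|=0.69657 <1
  x=-1.668: |R|=0.47163 <1
  x=-2.961: |R|=1.39393 >1
  x=-2.788: |R|=1.27957 >1
  x=-2.691: |R|=1.21430 >1
Interval (-2.3810, 0).

z* = -2.3810.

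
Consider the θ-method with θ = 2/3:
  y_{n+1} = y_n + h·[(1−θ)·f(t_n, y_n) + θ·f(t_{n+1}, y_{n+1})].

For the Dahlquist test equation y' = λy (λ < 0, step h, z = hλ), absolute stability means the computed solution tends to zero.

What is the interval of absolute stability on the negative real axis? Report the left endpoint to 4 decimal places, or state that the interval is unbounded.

On y'=λy, z=hλ:
  y_{n+1} = y_n + z·[1/3·y_n + 2/3·y_{n+1}] ⇒ (1 − 2/3z)y_{n+1} = (1 + 1/3z)y_n
  ⇒ R(z) = (1 + 1/3z)/(1 − 2/3z).

Need |R(x)|<1, x<0.
x=-0.59: |R|=0.5766
x=-2: |R|=0.1429
x=-10: |R|=0.3043
x=-100: |R|=0.4778
θ=2/3≥1/2 ⇒ |1+1/3x|<|1−2/3x| ∀x<0 ⇒ stable on all of ℝ⁻.

(−∞, 0) — no finite endpoint.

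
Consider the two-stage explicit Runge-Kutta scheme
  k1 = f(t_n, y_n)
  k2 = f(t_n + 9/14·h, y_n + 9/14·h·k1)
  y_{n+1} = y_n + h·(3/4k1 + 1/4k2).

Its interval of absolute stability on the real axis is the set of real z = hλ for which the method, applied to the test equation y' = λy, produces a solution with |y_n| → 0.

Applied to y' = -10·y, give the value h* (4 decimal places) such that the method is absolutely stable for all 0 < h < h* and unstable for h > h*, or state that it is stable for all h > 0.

(-6.2222,0); λ=-10 ⇒ h* = (56/9)/10 = 0.6222.

With y'=λy (z=hλ):
  k1=λy_n ⇒ h·k1=z·y_n;  k2=λ(1+9/14z)y_n ⇒ h·k2=z(1+9/14z)y_n
  y_{n+1}/y_n = 1 + 3/4z + 1/4z(1+9/14z) = 1 + z + 9/56z²
  Hence R(z) = 1 + z + 9/56z².

Solve |R(x)|<1 on ℝ⁻.
x=-0.55: |R|=0.4986
R=1: x+9/56x²=0 ⇒ x=−56/9=-6.2222; min R=1−1/(4·9/56)=-0.5556>−1
Confirm numerically:
  x=-5.063: |R|=0.05675 <1
  x=-4.576: |R|=0.21068 <1
  x=-4.171: |R|=0.37501 <1
  x=-6.767: |R|=1.59248 >1
  x=-6.563: |R|=1.35944 >1
So |R|<1 on (-6.2222, 0).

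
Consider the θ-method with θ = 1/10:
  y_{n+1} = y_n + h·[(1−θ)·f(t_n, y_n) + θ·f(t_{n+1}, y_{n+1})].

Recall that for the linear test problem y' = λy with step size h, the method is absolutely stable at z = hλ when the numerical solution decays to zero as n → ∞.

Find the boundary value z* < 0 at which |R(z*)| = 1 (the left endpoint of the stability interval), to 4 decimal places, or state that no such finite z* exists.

left endpoint -2.5000.

With y'=λy (z=hλ):
  y_{n+1} = y_n + z·[9/10·y_n + 1/10·y_{n+1}] ⇒ (1 − 1/10z)y_{n+1} = (1 + 9/10z)y_n
  ⇒ R(z) = (1 + 9/10z)/(1 − 1/10z).

Solve |R(x)|<1 on ℝ⁻.
x=-1.15: |R|=0.0314
R=−1: 1+9/10x = −1+1/10x ⇒ -4/5x=2 ⇒ x=2/(-4/5)=-2.5000
Confirm numerically:
  x=-2.441: |R|=0.96206 <1
  x=-2.373: |R|=0.91789 <1
  x=-2.296: |R|=0.86727 <1
  x=-1.763: |R|=0.49877 <1
  x=-2.980: |R|=1.29584 >1
  x=-2.958: |R|=1.28276 >1
  x=-2.780: |R|=1.17527 >1
Interval (-2.5000, 0).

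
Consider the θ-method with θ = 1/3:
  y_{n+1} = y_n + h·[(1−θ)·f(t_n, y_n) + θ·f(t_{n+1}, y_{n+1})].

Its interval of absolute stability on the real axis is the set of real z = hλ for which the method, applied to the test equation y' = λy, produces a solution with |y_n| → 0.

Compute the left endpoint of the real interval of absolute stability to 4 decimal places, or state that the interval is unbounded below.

z* = -6.0000.

On y'=λy, z=hλ:
  y_{n+1} = y_n + z·[2/3·y_n + 1/3·y_{n+1}] ⇒ (1 − 1/3z)y_{n+1} = (1 + 2/3z)y_n
  ⇒ R(z) = (1 + 2/3z)/(1 − 1/3z).

Find x<0 with |R(x)|<1.
x=-1.25: |R|=0.1176
R=−1: 1+2/3x = −1+1/3x ⇒ -1/3x=2 ⇒ x=2/(-1/3)=-6.0000
Confirm numerically:
  x=-5.290: |R|=0.91435 <1
  x=-5.196: |R|=0.90190 <1
  x=-4.561: |R|=0.80968 <1
  x=-3.186: |R|=0.54510 <1
  x=-6.357: |R|=1.03815 >1
  x=-6.282: |R|=1.03038 >1
Stable set (-6.0000, 0).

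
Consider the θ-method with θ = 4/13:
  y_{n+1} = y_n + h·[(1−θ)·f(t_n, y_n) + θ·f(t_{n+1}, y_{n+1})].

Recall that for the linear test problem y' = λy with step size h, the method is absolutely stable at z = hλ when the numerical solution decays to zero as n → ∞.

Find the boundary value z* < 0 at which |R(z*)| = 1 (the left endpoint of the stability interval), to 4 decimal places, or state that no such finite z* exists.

left endpoint -5.2000.

On y'=λy, z=hλ:
  y_{n+1} = y_n + z·[9/13·y_n + 4/13·y_{n+1}] ⇒ (1 − 4/13z)y_{n+1} = (1 + 9/13z)y_n
  R(z) = (1 + 9/13z)/(1 − 4/13z).

Solve |R(x)|<1 on ℝ⁻.
x=-1.79: |R|=0.1543
R=−1: 1+9/13x = −1+4/13x ⇒ -5/13x=2 ⇒ x=2/(-5/13)=-5.2000
Confirm numerically:
  x=-4.209: |R|=0.83393 <1
  x=-3.192: |R|=0.61037 <1
  x=-2.205: |R|=0.31370 <1
  x=-5.536: |R|=1.04780 >1
  x=-5.493: |R|=1.04189 >1
  x=-5.408: |R|=1.03003 >1
So |R|<1 on (-5.2000, 0).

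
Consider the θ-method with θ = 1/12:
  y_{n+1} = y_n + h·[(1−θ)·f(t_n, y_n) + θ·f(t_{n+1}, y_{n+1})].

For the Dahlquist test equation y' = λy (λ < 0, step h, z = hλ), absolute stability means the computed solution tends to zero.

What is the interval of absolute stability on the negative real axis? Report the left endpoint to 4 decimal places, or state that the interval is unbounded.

Set f=λy, z=hλ:
  y_{n+1} = y_n + z·[11/12·y_n + 1/12·y_{n+1}] ⇒ (1 − 1/12z)y_{n+1} = (1 + 11/12z)y_n
  Hence R(z) = (1 + 11/12z)/(1 − 1/12z).

Solve |R(x)|<1 on ℝ⁻.
x=-1.23: |R|=0.1156
R=−1: 1+11/12x = −1+1/12x ⇒ -5/6x=2 ⇒ x=2/(-5/6)=-2.4000
Confirm numerically:
  x=-2.361: |R|=0.97284 <1
  x=-2.345: |R|=0.96166 <1
  x=-2.030: |R|=0.73628 <1
  x=-1.117: |R|=0.02188 <1
  x=-2.971: |R|=1.38140 >1
  x=-2.499: |R|=1.06828 >1
Stable set (-2.4000, 0).

(-2.4000, 0).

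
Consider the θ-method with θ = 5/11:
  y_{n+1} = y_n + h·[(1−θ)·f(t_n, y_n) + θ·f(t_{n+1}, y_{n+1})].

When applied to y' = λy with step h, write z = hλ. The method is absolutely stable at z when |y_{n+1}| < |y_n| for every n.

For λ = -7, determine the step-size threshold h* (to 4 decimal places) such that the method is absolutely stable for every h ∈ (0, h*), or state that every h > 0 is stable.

With y'=λy (z=hλ):
  y_{n+1} = y_n + z·[6/11·y_n + 5/11·y_{n+1}] ⇒ (1 − 5/11z)y_{n+1} = (1 + 6/11z)y_n
  Hence R(z) = (1 + 6/11z)/(1 − 5/11z).

Need |R(x)|<1, x<0.
x=-0.33: |R|=0.7130
R=−1: 1+6/11x = −1+5/11x ⇒ -1/11x=2 ⇒ x=2/(-1/11)=-22.0000
Confirm numerically:
  x=-19.667: |R|=0.97866 <1
  x=-18.907: |R|=0.97069 <1
  x=-14.151: |R|=0.90399 <1
  x=-22.371: |R|=1.00302 >1
  x=-22.299: |R|=1.00244 >1
So |R|<1 on (-22.0000, 0).

(-22.0000,0); λ=-7 ⇒ h* = (22)/7 = 3.1429.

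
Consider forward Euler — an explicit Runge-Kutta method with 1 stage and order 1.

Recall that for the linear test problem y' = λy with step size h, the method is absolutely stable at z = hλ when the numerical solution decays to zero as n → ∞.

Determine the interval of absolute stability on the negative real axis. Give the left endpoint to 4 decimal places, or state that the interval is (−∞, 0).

z∈(-2.0000,0).

With y'=λy (z=hλ):
  order 1, 1-stage ⇒ R(z)=1+z
  (e.g. R(-0.46)=0.54000, |R|=0.54000)

Need |R(x)|<1, x<0.
x=-0.46: |R|=0.5400
|R(-2.3)|=1.3000 |R(-2.22)|=1.2200 |R(-0.85)|=0.1500
Bisect:
  x_lo=-2.4703 |R|=1.4703  x_hi=-0.0854 |R|=0.9146
  mid=-1.27786 |R|=0.27786 →hi
  mid=-1.87410 |R|=0.87410 →hi
  mid=-2.17222 |R|=1.17222 →lo
  mid=-2.02316 |R|=1.02316 →lo
  mid=-1.94863 |R|=0.94863 →hi
  mid=-1.98589 |R|=0.98589 →hi
  mid=-2.00453 |R|=1.00453 →lo
  mid=-1.99521 |R|=0.99521 →hi
  ...
  [-2.00001,-1.99987] ⇒ x*=-2.0000
So |R|<1 on (-2.0000, 0).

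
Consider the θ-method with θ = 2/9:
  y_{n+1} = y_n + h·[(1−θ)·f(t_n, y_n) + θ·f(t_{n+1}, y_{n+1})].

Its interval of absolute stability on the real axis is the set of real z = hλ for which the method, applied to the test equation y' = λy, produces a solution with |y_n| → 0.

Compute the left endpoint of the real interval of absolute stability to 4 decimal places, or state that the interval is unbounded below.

Test eqn y'=λy, z=hλ:
  y_{n+1} = y_n + z·[7/9·y_n + 2/9·y_{n+1}] ⇒ (1 − 2/9z)y_{n+1} = (1 + 7/9z)y_n
  ⇒ R(z) = (1 + 7/9z)/(1 − 2/9z).

Need |R(x)|<1, x<0.
x=-0.36: |R|=0.6667
R=−1: 1+7/9x = −1+2/9x ⇒ -5/9x=2 ⇒ x=2/(-5/9)=-3.6000
Confirm numerically:
  x=-3.499: |R|=0.96843 <1
  x=-3.185: |R|=0.86500 <1
  x=-2.725: |R|=0.69723 <1
  x=-1.445: |R|=0.09378 <1
  x=-4.029: |R|=1.12575 >1
  x=-3.868: |R|=1.08007 >1
  x=-3.748: |R|=1.04486 >1
So |R|<1 on (-3.6000, 0).

z* = -3.6000.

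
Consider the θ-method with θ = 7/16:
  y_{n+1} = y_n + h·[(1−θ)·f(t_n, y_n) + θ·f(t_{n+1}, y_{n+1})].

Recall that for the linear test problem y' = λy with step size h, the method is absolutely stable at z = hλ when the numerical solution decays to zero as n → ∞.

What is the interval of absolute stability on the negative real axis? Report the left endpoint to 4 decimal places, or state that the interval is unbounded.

Set f=λy, z=hλ:
  y_{n+1} = y_n + z·[9/16·y_n + 7/16·y_{n+1}] ⇒ (1 − 7/16z)y_{n+1} = (1 + 9/16z)y_n
  ⇒ R(z) = (1 + 9/16z)/(1 − 7/16z).

Need |R(x)|<1, x<0.
x=-0.5: |R|=0.5897
R=−1: 1+9/16x = −1+7/16x ⇒ -1/8x=2 ⇒ x=2/(-1/8)=-16.0000
Confirm numerically:
  x=-12.437: |R|=0.93086 <1
  x=-12.301: |R|=0.92755 <1
  x=-7.556: |R|=0.75486 <1
  x=-6.509: |R|=0.69167 <1
  x=-16.508: |R|=1.00772 >1
  x=-16.210: |R|=1.00324 >1
Stable set (-16.0000, 0).

z∈(-16.0000,0).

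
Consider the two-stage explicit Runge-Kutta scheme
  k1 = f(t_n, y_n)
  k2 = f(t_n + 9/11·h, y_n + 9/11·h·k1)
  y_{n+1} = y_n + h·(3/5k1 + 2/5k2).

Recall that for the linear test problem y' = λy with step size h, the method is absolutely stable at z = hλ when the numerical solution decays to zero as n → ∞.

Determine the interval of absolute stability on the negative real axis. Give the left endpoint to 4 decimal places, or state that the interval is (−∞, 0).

With y'=λy (z=hλ):
  k1=λy_n ⇒ h·k1=z·y_n;  k2=λ(1+9/11z)y_n ⇒ h·k2=z(1+9/11z)y_n
  y_{n+1}/y_n = 1 + 3/5z + 2/5z(1+9/11z) = 1 + z + 18/55z²
  Hence R(z) = 1 + z + 18/55z².

Find x<0 with |R(x)|<1.
x=-1.46: |R|=0.2376
R=1: x+18/55x²=0 ⇒ x=−55/18=-3.0556; min R=1−1/(4·18/55)=0.2361>−1
Confirm numerically:
  x=-2.546: |R|=0.57542 <1
  x=-2.434: |R|=0.50488 <1
  x=-1.517: |R|=0.23615 <1
  x=-1.391: |R|=0.24223 <1
  x=-3.464: |R|=1.46304 >1
  x=-3.113: |R|=1.05852 >1
Stable set (-3.0556, 0).

z∈(-3.0556,0).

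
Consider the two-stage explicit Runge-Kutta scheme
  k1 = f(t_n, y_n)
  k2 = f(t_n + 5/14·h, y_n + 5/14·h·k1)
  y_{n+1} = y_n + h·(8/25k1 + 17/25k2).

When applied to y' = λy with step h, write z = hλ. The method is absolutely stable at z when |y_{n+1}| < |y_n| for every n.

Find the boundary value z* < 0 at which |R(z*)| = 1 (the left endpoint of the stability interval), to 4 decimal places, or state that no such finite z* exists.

left endpoint -4.1176.

On y'=λy, z=hλ:
  k1=λy_n ⇒ h·k1=z·y_n;  k2=λ(1+5/14z)y_n ⇒ h·k2=z(1+5/14z)y_n
  y_{n+1}/y_n = 1 + 8/25z + 17/25z(1+5/14z) = 1 + z + 17/70z²
  R(z) = 1 + z + 17/70z².

Need |R(x)|<1, x<0.
x=-0.87: |R|=0.3138
R=1: x+17/70x²=0 ⇒ x=−70/17=-4.1176; min R=1−1/(4·17/70)=-0.0294>−1
Confirm numerically:
  x=-3.886: |R|=0.78138 <1
  x=-3.885: |R|=0.78050 <1
  x=-3.870: |R|=0.76725 <1
  x=-3.146: |R|=0.25763 <1
  x=-4.606: |R|=1.54627 >1
  x=-4.246: |R|=1.13235 >1
  x=-4.217: |R|=1.10175 >1
Stable set (-4.1176, 0).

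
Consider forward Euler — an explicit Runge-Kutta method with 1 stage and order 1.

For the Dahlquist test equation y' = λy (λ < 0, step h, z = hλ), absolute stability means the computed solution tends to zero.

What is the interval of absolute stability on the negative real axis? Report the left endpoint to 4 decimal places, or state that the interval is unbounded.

z∈(-2.0000,0).

Set f=λy, z=hλ:
  order 1, 1-stage ⇒ R(z)=1+z
  (e.g. R(-0.82)=0.18000, |R|=0.18000)

Need |R(x)|<1, x<0.
x=-0.82: |R|=0.1800
|R(-1.68)|=0.6800 |R(-1.23)|=0.2300 |R(-0.88)|=0.1200
Bisect:
  x_lo=-2.6966 |R|=1.6966  x_hi=-0.3695 |R|=0.6305
  mid=-1.53301 |R|=0.53301 →hi
  mid=-2.11478 |R|=1.11478 →lo
  mid=-1.82389 |R|=0.82389 →hi
  mid=-1.96934 |R|=0.96934 →hi
  mid=-2.04206 |R|=1.04206 →lo
  mid=-2.00570 |R|=1.00570 →lo
  mid=-1.98752 |R|=0.98752 →hi
  mid=-1.99661 |R|=0.99661 →hi
  mid=-2.00115 |R|=1.00115 →lo
  mid=-1.99888 |R|=0.99888 →hi
  ...
  [-2.00001,-1.99987] ⇒ x*=-2.0000
So |R|<1 on (-2.0000, 0).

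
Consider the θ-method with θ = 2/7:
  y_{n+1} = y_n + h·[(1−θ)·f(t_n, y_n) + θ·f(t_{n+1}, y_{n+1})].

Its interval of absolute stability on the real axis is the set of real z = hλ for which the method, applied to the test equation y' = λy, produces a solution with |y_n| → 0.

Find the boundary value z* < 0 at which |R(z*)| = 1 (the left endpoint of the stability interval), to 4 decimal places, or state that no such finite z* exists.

On y'=λy, z=hλ:
  y_{n+1} = y_n + z·[5/7·y_n + 2/7·y_{n+1}] ⇒ (1 − 2/7z)y_{n+1} = (1 + 5/7z)y_n
  Hence R(z) = (1 + 5/7z)/(1 − 2/7z).

Need |R(x)|<1, x<0.
x=-1.71: |R|=0.1488
R=−1: 1+5/7x = −1+2/7x ⇒ -3/7x=2 ⇒ x=2/(-3/7)=-4.6667
Confirm numerically:
  x=-2.480: |R|=0.45151 <1
  x=-2.415: |R|=0.42899 <1
  x=-2.288: |R|=0.38355 <1
  x=-2.016: |R|=0.27919 <1
  x=-5.245: |R|=1.09920 >1
  x=-5.166: |R|=1.08643 >1
Interval (-4.6667, 0).

z* = -4.6667.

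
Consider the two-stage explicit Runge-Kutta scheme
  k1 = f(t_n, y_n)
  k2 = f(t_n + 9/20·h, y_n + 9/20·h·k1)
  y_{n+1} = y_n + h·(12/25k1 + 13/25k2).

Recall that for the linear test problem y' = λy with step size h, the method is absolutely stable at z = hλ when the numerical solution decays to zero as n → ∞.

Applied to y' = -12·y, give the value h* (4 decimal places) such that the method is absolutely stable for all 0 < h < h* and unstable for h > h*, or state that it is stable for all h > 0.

(-4.2735,0); λ=-12 ⇒ h* = (500/117)/12 = 0.3561.

On y'=λy, z=hλ:
  k1=λy_n ⇒ h·k1=z·y_n;  k2=λ(1+9/20z)y_n ⇒ h·k2=z(1+9/20z)y_n
  y_{n+1}/y_n = 1 + 12/25z + 13/25z(1+9/20z) = 1 + z + 117/500z²
  so R(z) = 1 + z + 117/500z².

Find x<0 with |R(x)|<1.
x=-1.44: |R|=0.0452
R=1: x+117/500x²=0 ⇒ x=−500/117=-4.2735; min R=1−1/(4·117/500)=-0.0684>−1
Confirm numerically:
  x=-3.989: |R|=0.73444 <1
  x=-3.761: |R|=0.54896 <1
  x=-3.173: |R|=0.18290 <1
  x=-2.905: |R|=0.06973 <1
  x=-4.655: |R|=1.41555 >1
  x=-4.485: |R|=1.22196 >1
  x=-4.411: |R|=1.14192 >1
Stable set (-4.2735, 0).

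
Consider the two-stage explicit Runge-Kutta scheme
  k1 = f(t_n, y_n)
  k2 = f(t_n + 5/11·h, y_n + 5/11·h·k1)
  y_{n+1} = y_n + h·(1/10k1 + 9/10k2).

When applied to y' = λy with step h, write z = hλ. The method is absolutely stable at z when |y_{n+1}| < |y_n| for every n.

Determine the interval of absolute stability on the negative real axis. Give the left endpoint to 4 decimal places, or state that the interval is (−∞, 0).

z∈(-2.4444,0).

Set f=λy, z=hλ:
  k1=λy_n ⇒ h·k1=z·y_n;  k2=λ(1+5/11z)y_n ⇒ h·k2=z(1+5/11z)y_n
  y_{n+1}/y_n = 1 + 1/10z + 9/10z(1+5/11z) = 1 + z + 9/22z²
  R(z) = 1 + z + 9/22z².

Find x<0 with |R(x)|<1.
x=-1.79: |R|=0.5208
R=1: x+9/22x²=0 ⇒ x=−22/9=-2.4444; min R=1−1/(4·9/22)=0.3889>−1
Confirm numerically:
  x=-2.231: |R|=0.80519 <1
  x=-1.945: |R|=0.60260 <1
  x=-1.751: |R|=0.50327 <1
  x=-1.748: |R|=0.50198 <1
  x=-3.009: |R|=1.69494 >1
  x=-2.892: |R|=1.52950 >1
  x=-2.795: |R|=1.40083 >1
Interval (-2.4444, 0).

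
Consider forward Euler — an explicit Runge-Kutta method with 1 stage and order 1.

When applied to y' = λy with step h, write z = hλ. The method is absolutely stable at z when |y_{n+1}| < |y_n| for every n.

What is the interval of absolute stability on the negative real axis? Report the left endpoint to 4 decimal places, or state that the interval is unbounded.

z∈(-2.0000,0).

On y'=λy, z=hλ:
  order 1, 1-stage ⇒ R(z)=1+z
  (e.g. R(-0.94)=0.06000, |R|=0.06000)

Need |R(x)|<1, x<0.
x=-0.94: |R|=0.0600
|R(-2.15)|=1.1500 |R(-1.4)|=0.4000 |R(-0.6)|=0.4000
Bisect:
  x_lo=-2.4398 |R|=1.4398  x_hi=-0.2000 |R|=0.8000
  mid=-1.31990 |R|=0.31990 →hi
  mid=-1.87984 |R|=0.87984 →hi
  mid=-2.15981 |R|=1.15981 →lo
  mid=-2.01983 |R|=1.01983 →lo
  mid=-1.94983 |R|=0.94983 →hi
  mid=-1.98483 |R|=0.98483 →hi
  mid=-2.00233 |R|=1.00233 →lo
  mid=-1.99358 |R|=0.99358 →hi
  mid=-1.99795 |R|=0.99795 →hi
  ...
  [-2.00000,-1.99987] ⇒ x*=-2.0000
Stable set (-2.0000, 0).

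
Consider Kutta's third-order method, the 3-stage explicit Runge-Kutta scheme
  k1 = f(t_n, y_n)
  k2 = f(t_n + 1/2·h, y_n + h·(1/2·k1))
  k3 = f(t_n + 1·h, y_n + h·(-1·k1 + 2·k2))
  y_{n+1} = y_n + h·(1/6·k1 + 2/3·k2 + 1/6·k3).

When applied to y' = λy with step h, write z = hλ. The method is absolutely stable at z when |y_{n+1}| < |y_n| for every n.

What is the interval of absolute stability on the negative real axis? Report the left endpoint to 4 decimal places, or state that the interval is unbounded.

z∈(-2.5127,0).

Set f=λy, z=hλ:
  order 3, 3-stage ⇒ R(z)=1+z+z^2/2+z^3/6
  (e.g. R(-0.54)=0.57956, |R|=0.57956)

Solve |R(x)|<1 on ℝ⁻.
x=-0.54: |R|=0.5796
|R(-1.7)|=0.0738 |R(-1.21)|=0.2268 |R(-0.91)|=0.3785
Bisect:
  x_lo=-3.1609 |R|=2.4288  x_hi=-0.1181 |R|=0.8886
  mid=-1.63948 |R|=0.02999 →hi
  mid=-2.40019 |R|=0.82427 →hi
  mid=-2.78054 |R|=1.49775 →lo
  mid=-2.59036 |R|=1.13225 →lo
  mid=-2.49527 |R|=0.97150 →hi
  mid=-2.54282 |R|=1.05013 →lo
  mid=-2.51905 |R|=1.01039 →lo
  ...
  [-2.51292,-2.51273] ⇒ x*=-2.5127
Stable set (-2.5127, 0).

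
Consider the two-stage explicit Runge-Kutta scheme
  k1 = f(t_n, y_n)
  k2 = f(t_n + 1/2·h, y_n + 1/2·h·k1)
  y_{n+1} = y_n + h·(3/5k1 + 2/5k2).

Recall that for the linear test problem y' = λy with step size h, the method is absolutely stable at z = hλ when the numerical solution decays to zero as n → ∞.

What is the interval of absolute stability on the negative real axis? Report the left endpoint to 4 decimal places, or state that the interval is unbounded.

Set f=λy, z=hλ:
  k1=λy_n ⇒ h·k1=z·y_n;  k2=λ(1+1/2z)y_n ⇒ h·k2=z(1+1/2z)y_n
  y_{n+1}/y_n = 1 + 3/5z + 2/5z(1+1/2z) = 1 + z + 1/5z²
  so R(z) = 1 + z + 1/5z².

Need |R(x)|<1, x<0.
x=-0.92: |R|=0.2493
R=1: x+1/5x²=0 ⇒ x=−5=-5.0000; min R=1−1/(4·1/5)=-0.2500>−1
Confirm numerically:
  x=-4.954: |R|=0.95442 <1
  x=-4.717: |R|=0.73302 <1
  x=-2.779: |R|=0.23443 <1
  x=-5.193: |R|=1.20045 >1
  x=-5.093: |R|=1.09473 >1
  x=-5.076: |R|=1.07716 >1
Stable set (-5.0000, 0).

(-5.0000, 0).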